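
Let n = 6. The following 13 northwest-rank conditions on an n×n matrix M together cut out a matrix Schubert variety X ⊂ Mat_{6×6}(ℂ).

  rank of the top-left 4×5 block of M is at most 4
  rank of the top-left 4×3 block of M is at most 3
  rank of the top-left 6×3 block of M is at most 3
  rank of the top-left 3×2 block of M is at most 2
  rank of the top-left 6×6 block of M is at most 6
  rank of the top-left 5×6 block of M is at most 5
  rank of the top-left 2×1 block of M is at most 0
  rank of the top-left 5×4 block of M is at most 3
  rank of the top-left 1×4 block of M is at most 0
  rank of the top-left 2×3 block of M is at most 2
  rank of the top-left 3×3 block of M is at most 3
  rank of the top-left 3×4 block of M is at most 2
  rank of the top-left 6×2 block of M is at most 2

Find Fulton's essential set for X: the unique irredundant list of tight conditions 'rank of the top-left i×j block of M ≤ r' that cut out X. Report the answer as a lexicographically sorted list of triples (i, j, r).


The tightest implied rank at each (i,j), from the 13 conditions:

  i=1: 0  0  0  0  1  1
  i=2: 0  1  1  1  2  2
  i=3: 1  2  2  2  3  3
  i=4: 1  2  3  3  4  4
  i=5: 1  2  3  3  4  5
  i=6: 1  2  3  4  5  6

giving w = (5, 2, 1, 3, 6, 4) via Δ²R.

Rothe diagram D(w) (6 cells), 3 SE-corners (essential conditions):

[(1, 4, 0), (2, 1, 0), (5, 4, 3)]


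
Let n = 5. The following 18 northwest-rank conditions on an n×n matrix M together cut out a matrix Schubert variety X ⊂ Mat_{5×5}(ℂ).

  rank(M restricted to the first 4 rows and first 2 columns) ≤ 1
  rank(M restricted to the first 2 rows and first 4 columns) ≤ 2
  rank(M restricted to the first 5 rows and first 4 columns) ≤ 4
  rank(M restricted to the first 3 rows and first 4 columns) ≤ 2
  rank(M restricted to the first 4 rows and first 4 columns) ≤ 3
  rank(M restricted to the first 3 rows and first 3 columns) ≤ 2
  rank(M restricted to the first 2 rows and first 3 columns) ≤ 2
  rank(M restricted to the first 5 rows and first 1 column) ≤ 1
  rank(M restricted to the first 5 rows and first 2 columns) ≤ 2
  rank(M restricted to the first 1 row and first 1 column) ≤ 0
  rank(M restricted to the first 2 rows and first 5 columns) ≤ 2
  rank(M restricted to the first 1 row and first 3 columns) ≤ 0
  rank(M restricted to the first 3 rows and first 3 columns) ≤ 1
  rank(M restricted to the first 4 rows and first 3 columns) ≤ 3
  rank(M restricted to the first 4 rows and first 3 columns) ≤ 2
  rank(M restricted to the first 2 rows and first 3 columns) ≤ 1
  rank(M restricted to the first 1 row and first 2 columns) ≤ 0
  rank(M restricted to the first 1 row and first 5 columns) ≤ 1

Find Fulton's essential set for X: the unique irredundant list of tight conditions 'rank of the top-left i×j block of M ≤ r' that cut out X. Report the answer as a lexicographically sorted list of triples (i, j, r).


Rank table r_w(5×5) implied by the 18 constraints:

  i=1: 0, 0, 0, 1, 1
  i=2: 1, 1, 1, 2, 2
  i=3: 1, 1, 1, 2, 3
  i=4: 1, 1, 2, 3, 4
  i=5: 1, 2, 3, 4, 5

hence w(1..5) = (4, 1, 5, 3, 2).

Fulton essential set (3 of the 6 Rothe cells):

[(1, 3, 0), (3, 3, 1), (4, 2, 1)]


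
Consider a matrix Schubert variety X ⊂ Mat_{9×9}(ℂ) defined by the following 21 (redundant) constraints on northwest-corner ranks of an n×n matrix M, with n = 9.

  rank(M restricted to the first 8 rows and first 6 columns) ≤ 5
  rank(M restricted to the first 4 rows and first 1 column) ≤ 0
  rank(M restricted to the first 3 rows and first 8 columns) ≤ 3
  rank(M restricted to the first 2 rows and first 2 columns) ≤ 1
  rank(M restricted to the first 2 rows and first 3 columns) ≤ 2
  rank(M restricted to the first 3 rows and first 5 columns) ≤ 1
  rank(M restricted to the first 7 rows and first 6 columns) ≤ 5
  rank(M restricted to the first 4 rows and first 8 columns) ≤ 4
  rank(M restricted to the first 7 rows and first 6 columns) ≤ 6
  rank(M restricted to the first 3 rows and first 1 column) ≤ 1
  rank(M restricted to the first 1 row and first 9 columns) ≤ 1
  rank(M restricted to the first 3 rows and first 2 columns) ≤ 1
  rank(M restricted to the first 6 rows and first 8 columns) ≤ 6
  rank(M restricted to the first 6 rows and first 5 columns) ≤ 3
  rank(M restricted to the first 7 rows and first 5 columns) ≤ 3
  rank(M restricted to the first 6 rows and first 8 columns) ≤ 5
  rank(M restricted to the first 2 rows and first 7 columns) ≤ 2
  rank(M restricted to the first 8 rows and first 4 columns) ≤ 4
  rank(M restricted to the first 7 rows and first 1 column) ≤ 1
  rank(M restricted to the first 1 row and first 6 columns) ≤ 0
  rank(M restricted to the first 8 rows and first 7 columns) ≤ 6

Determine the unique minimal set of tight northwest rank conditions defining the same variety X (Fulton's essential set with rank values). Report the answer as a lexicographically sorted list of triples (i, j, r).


Recovering R(i,j) via the rank-extension bound from the 21 conditions:

  row 1: 0  0  0  0  0  0  1  1  1
  row 2: 0  1  1  1  1  1  2  2  2
  row 3: 0  1  1  1  1  2  3  3  3
  row 4: 0  1  2  2  2  3  4  4  4
  row 5: 1  2  3  3  3  4  5  5  5
  row 6: 1  2  3  3  3  4  5  5  6
  row 7: 1  2  3  3  3  4  5  6  7
  row 8: 1  2  3  4  4  5  6  7  8
  row 9: 1  2  3  4  5  6  7  8  9

giving w = (7, 2, 6, 3, 1, 9, 8, 4, 5) via Δ²R.

Rothe diagram D(w) (17 cells), 5 SE-corners (essential conditions):

[(1, 6, 0), (3, 5, 1), (4, 1, 0), (6, 8, 5), (7, 5, 3)]


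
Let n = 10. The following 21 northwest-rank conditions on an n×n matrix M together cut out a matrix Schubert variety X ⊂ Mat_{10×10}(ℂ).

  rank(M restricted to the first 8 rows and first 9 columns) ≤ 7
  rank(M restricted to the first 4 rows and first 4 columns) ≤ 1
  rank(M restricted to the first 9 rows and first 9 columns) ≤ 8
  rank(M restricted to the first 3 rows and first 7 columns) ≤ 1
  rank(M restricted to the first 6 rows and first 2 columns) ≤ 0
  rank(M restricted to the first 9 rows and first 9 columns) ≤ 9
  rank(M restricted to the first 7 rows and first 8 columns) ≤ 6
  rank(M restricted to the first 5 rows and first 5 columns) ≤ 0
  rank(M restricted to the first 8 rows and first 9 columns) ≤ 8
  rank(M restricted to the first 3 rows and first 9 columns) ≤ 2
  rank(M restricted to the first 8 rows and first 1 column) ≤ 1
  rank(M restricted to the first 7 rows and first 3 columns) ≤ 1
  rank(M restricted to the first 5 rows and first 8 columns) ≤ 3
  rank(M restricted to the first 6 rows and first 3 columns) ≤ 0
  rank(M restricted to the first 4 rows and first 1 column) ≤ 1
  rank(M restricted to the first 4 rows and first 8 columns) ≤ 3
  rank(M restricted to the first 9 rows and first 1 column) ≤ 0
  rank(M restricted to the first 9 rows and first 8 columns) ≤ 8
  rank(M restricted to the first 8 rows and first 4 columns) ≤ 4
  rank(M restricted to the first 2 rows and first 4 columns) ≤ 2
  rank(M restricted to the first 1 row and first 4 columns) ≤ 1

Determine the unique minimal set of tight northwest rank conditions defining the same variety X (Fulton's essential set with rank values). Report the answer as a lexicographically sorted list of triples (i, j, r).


Reconstructing r_w from the 21 given conditions:

  row 1: 0  0  0  0  0  1  1  1  1  1
  row 2: 0  0  0  0  0  1  1  2  2  2
  row 3: 0  0  0  0  0  1  1  2  2  3
  row 4: 0  0  0  0  0  1  2  3  3  4
  row 5: 0  0  0  0  0  1  2  3  4  5
  row 6: 0  0  0  1  1  2  3  4  5  6
  row 7: 0  1  1  2  2  3  4  5  6  7
  row 8: 0  1  2  3  3  4  5  6  7  8
  row 9: 0  1  2  3  4  5  6  7  8  9
  row 10: 1  2  3  4  5  6  7  8  9  10

so w = (6, 8, 10, 7, 9, 4, 2, 3, 5, 1).

|D(w)|=34, |Ess(w)|=5:

[(3, 7, 1), (3, 9, 2), (5, 5, 0), (6, 3, 0), (9, 1, 0)]


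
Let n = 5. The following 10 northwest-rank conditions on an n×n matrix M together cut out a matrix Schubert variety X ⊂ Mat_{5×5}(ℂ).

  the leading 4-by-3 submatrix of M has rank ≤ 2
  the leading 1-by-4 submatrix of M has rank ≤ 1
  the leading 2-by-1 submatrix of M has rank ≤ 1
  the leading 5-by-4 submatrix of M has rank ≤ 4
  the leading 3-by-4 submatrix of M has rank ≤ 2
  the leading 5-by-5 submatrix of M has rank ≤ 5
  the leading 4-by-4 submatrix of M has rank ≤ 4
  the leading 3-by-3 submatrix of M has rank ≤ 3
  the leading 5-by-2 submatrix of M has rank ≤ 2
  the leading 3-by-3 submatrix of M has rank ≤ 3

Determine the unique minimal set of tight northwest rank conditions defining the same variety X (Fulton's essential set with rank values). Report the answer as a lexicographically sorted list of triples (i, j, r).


The tightest implied rank at each (i,j), from the 10 conditions:

  1  1  1  1  1
  1  2  2  2  2
  1  2  2  2  3
  1  2  2  3  4
  1  2  3  4  5

hence w(1..5) = (1, 2, 5, 4, 3).

D(w) has 3 cells with 2 SE-corners; essential set:

[(3, 4, 2), (4, 3, 2)]


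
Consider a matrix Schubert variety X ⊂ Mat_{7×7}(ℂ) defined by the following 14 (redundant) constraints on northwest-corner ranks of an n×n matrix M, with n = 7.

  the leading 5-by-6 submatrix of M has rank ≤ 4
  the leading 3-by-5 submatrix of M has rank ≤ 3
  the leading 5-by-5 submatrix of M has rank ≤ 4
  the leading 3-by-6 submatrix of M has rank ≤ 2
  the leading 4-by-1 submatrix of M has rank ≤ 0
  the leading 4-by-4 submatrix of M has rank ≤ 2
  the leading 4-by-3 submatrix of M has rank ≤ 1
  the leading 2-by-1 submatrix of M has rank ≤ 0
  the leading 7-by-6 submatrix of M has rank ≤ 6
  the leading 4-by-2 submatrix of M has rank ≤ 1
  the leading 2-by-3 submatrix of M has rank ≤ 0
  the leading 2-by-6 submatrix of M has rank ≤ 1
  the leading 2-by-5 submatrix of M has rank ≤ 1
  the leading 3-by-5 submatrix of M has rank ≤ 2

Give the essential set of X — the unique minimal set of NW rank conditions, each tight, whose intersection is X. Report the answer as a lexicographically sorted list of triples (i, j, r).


Computing R[i][j] = min implied NW-rank bound (n=7, 14 conditions):

  R[1]: 0 0 0 1 1 1 1
  R[2]: 0 0 0 1 1 1 2
  R[3]: 0 1 1 2 2 2 3
  R[4]: 0 1 1 2 3 3 4
  R[5]: 1 2 2 3 4 4 5
  R[6]: 1 2 3 4 5 5 6
  R[7]: 1 2 3 4 5 6 7

reading off 1-entries of Δ²R: w = (4, 7, 2, 5, 1, 3, 6).

Fulton essential set (4 of the 11 Rothe cells):

[(2, 3, 0), (2, 6, 1), (4, 1, 0), (4, 3, 1)]


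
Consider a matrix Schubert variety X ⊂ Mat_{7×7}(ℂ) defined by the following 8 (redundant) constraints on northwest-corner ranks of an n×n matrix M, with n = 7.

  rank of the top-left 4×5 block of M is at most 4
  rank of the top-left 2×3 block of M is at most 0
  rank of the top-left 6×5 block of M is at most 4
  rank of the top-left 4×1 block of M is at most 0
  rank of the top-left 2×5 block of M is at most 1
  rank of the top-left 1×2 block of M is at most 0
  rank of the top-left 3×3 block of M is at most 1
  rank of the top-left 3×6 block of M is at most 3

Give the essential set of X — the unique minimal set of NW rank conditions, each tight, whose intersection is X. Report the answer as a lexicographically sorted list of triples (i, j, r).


Computing R[i][j] = min implied NW-rank bound (n=7, 8 conditions):

  i=1: 0  0  0  1  1  1  1
  i=2: 0  0  0  1  1  2  2
  i=3: 0  1  1  2  2  3  3
  i=4: 0  1  2  3  3  4  4
  i=5: 1  2  3  4  4  5  5
  i=6: 1  2  3  4  4  5  6
  i=7: 1  2  3  4  5  6  7

second differences of R give the permutation w = (4, 6, 2, 3, 1, 7, 5).

Rothe diagram D(w) (10 cells), 4 SE-corners (essential conditions):

[(2, 3, 0), (2, 5, 1), (4, 1, 0), (6, 5, 4)]


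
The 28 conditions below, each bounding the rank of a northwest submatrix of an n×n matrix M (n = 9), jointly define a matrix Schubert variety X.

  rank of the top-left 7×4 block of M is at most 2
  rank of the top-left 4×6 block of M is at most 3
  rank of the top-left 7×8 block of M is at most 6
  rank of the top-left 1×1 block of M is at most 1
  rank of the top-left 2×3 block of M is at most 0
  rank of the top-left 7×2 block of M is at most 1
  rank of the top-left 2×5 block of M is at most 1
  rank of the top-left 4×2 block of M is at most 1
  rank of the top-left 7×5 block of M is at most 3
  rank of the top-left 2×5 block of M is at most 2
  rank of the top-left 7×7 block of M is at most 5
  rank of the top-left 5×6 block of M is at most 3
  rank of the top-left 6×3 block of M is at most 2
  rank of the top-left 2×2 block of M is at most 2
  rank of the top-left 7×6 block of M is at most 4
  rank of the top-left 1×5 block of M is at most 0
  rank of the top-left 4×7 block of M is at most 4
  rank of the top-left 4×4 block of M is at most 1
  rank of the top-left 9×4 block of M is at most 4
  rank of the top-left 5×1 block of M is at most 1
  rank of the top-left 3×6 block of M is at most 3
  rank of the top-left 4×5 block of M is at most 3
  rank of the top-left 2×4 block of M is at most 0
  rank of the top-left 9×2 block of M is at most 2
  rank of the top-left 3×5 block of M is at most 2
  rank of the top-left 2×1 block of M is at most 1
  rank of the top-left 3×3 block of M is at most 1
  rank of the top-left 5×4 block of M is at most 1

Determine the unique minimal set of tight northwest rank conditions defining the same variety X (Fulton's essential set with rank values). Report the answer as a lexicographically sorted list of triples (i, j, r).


The tightest implied rank at each (i,j), from the 28 conditions:

  i=1: 0  0  0  0  0  1  1  1  1
  i=2: 0  0  0  0  1  2  2  2  2
  i=3: 1  1  1  1  2  3  3  3  3
  i=4: 1  1  1  1  2  3  4  4  4
  i=5: 1  1  1  1  2  3  4  5  5
  i=6: 1  1  2  2  3  4  5  6  6
  i=7: 1  1  2  2  3  4  5  6  7
  i=8: 1  2  3  3  4  5  6  7  8
  i=9: 1  2  3  4  5  6  7  8  9

giving w = (6, 5, 1, 7, 8, 3, 9, 2, 4) via Δ²R.

5 SE-corners of the 18-cell Rothe diagram give Ess(w):

[(1, 5, 0), (2, 4, 0), (5, 4, 1), (7, 2, 1), (7, 4, 2)]


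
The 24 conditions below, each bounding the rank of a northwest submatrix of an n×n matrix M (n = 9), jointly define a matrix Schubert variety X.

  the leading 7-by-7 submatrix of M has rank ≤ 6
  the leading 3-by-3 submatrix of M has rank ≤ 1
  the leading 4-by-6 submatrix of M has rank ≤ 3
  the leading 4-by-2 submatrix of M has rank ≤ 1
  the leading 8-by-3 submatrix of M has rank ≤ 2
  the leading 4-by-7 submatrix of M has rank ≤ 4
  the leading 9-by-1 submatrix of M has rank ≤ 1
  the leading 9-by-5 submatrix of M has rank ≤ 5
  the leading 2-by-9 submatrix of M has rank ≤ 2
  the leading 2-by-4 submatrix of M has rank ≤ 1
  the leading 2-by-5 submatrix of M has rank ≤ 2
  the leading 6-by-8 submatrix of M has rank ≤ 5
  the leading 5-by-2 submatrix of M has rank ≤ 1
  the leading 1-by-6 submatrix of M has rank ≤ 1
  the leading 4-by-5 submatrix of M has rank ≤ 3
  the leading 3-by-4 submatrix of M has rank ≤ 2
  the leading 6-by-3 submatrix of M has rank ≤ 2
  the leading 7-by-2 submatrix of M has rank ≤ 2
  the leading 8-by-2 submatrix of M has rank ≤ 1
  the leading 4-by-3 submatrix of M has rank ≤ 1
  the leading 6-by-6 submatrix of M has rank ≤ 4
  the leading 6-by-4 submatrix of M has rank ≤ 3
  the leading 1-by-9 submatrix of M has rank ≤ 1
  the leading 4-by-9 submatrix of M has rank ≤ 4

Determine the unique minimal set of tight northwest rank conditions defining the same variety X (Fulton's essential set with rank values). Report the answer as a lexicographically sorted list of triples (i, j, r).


Reconstructing r_w from the 24 given conditions:

  1 | 1 | 1 | 1 | 1 | 1 | 1 | 1 | 1
  1 | 1 | 1 | 1 | 2 | 2 | 2 | 2 | 2
  1 | 1 | 1 | 2 | 3 | 3 | 3 | 3 | 3
  1 | 1 | 1 | 2 | 3 | 3 | 4 | 4 | 4
  1 | 1 | 2 | 3 | 4 | 4 | 5 | 5 | 5
  1 | 1 | 2 | 3 | 4 | 4 | 5 | 5 | 6
  1 | 1 | 2 | 3 | 4 | 5 | 6 | 6 | 7
  1 | 1 | 2 | 3 | 4 | 5 | 6 | 7 | 8
  1 | 2 | 3 | 4 | 5 | 6 | 7 | 8 | 9

the unique w with this rank table is (1, 5, 4, 7, 3, 9, 6, 8, 2).

Rothe diagram D(w) (14 cells), 6 SE-corners (essential conditions):

[(2, 4, 1), (4, 3, 1), (4, 6, 3), (6, 6, 4), (6, 8, 5), (8, 2, 1)]


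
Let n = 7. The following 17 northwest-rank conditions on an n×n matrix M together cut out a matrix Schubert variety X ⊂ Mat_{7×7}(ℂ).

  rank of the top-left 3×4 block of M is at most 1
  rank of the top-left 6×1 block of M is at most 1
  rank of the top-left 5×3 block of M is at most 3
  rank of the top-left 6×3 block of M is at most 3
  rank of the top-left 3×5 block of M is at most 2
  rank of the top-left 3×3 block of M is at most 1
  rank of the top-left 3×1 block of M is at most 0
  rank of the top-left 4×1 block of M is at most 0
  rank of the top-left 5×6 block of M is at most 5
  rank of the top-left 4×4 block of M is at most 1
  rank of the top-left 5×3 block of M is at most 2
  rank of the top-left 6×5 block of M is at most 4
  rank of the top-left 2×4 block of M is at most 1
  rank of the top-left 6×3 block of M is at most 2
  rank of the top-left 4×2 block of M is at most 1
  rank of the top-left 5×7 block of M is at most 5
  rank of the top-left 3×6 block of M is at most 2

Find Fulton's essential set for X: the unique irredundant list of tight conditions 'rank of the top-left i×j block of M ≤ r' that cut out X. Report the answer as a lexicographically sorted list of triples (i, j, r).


The tightest implied rank at each (i,j), from the 17 conditions:

  0, 1, 1, 1, 1, 1, 1
  0, 1, 1, 1, 2, 2, 2
  0, 1, 1, 1, 2, 2, 3
  0, 1, 1, 1, 2, 3, 4
  1, 2, 2, 2, 3, 4, 5
  1, 2, 2, 3, 4, 5, 6
  1, 2, 3, 4, 5, 6, 7

so w = (2, 5, 7, 6, 1, 4, 3).

ℓ(w)=12; the 4 essential cells (i,j,r):

[(3, 6, 2), (4, 1, 0), (4, 4, 1), (6, 3, 2)]


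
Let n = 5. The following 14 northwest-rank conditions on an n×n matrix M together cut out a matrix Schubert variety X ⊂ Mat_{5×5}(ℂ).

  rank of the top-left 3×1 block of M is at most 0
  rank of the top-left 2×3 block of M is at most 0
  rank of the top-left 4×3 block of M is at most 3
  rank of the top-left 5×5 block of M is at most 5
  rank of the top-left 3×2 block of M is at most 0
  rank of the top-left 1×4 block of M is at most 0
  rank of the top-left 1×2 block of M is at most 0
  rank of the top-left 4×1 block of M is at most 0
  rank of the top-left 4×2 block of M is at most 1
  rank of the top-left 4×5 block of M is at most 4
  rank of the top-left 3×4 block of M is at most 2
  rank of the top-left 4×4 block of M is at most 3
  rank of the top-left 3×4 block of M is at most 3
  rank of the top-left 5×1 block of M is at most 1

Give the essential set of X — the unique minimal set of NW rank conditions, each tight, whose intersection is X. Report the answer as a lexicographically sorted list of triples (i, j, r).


The tightest implied rank at each (i,j), from the 14 conditions:

  row 1: 0 0 0 0 1
  row 2: 0 0 0 1 2
  row 3: 0 0 1 2 3
  row 4: 0 1 2 3 4
  row 5: 1 2 3 4 5

the unique w with this rank table is (5, 4, 3, 2, 1).

ℓ(w)=10; the 4 essential cells (i,j,r):

[(1, 4, 0), (2, 3, 0), (3, 2, 0), (4, 1, 0)]


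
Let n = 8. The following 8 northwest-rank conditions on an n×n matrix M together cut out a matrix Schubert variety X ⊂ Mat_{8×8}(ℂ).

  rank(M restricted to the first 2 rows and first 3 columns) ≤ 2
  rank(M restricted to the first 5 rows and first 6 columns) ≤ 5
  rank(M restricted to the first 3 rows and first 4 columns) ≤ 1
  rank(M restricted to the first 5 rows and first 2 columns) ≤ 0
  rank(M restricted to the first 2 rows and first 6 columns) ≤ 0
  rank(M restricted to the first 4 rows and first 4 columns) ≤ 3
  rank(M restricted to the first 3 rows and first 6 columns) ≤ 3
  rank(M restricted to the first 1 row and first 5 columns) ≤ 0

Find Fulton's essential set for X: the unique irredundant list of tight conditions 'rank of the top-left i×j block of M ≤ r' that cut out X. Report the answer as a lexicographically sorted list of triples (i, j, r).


Computing R[i][j] = min implied NW-rank bound (n=8, 8 conditions):

  0, 0, 0, 0, 0, 0, 1, 1
  0, 0, 0, 0, 0, 0, 1, 2
  0, 0, 1, 1, 1, 1, 2, 3
  0, 0, 1, 2, 2, 2, 3, 4
  0, 0, 1, 2, 3, 3, 4, 5
  1, 1, 2, 3, 4, 4, 5, 6
  1, 2, 3, 4, 5, 5, 6, 7
  1, 2, 3, 4, 5, 6, 7, 8

second differences of R give the permutation w = (7, 8, 3, 4, 5, 1, 2, 6).

ℓ(w)=18; the 2 essential cells (i,j,r):

[(2, 6, 0), (5, 2, 0)]


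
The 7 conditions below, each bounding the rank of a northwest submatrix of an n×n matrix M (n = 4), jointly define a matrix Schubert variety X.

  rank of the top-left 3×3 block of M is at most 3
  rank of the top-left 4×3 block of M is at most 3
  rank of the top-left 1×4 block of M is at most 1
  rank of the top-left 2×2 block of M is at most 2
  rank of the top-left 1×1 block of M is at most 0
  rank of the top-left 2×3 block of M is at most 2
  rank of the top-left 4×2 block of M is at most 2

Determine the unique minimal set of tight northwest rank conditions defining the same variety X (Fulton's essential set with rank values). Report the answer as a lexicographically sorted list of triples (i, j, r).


Computing R[i][j] = min implied NW-rank bound (n=4, 7 conditions):

  0 | 1 | 1 | 1
  1 | 2 | 2 | 2
  1 | 2 | 3 | 3
  1 | 2 | 3 | 4

reading off 1-entries of Δ²R: w = (2, 1, 3, 4).

ℓ(w)=1; the 1 essential cell (i,j,r):

[(1, 1, 0)]


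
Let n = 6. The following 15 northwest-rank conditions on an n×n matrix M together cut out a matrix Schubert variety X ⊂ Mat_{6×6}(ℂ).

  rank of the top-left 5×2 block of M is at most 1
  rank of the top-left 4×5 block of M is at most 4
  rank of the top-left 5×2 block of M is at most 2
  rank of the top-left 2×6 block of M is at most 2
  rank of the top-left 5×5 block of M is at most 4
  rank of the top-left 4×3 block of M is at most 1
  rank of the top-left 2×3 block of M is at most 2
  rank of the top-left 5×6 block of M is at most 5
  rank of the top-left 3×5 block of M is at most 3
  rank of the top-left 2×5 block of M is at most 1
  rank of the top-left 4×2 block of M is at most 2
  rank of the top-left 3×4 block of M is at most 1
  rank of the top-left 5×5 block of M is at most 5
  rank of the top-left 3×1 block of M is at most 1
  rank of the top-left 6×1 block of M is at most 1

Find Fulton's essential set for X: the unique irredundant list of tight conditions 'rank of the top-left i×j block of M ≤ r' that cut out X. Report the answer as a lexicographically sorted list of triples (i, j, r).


The tightest implied rank at each (i,j), from the 15 conditions:

  R[1]: 1 | 1 | 1 | 1 | 1 | 1
  R[2]: 1 | 1 | 1 | 1 | 1 | 2
  R[3]: 1 | 1 | 1 | 1 | 2 | 3
  R[4]: 1 | 1 | 1 | 2 | 3 | 4
  R[5]: 1 | 1 | 2 | 3 | 4 | 5
  R[6]: 1 | 2 | 3 | 4 | 5 | 6

so w = (1, 6, 5, 4, 3, 2).

|D(w)|=10, |Ess(w)|=4:

[(2, 5, 1), (3, 4, 1), (4, 3, 1), (5, 2, 1)]


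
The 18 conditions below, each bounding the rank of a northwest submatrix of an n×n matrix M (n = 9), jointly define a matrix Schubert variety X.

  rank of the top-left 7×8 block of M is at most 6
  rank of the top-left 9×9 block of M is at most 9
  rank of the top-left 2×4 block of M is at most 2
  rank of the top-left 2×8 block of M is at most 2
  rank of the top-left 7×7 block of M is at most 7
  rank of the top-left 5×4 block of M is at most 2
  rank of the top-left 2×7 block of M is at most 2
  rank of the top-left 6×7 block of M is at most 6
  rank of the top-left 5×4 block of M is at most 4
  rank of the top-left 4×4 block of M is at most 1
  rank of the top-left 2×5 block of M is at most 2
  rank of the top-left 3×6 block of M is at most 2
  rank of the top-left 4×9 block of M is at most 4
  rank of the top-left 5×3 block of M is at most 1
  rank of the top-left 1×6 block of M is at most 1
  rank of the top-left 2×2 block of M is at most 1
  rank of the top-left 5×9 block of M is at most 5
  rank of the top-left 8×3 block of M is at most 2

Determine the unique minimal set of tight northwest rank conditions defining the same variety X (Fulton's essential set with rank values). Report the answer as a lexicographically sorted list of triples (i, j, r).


Computing R[i][j] = min implied NW-rank bound (n=9, 18 conditions):

  row 1: 1, 1, 1, 1, 1, 1, 1, 1, 1
  row 2: 1, 1, 1, 1, 2, 2, 2, 2, 2
  row 3: 1, 1, 1, 1, 2, 2, 3, 3, 3
  row 4: 1, 1, 1, 1, 2, 3, 4, 4, 4
  row 5: 1, 1, 1, 2, 3, 4, 5, 5, 5
  row 6: 1, 2, 2, 3, 4, 5, 6, 6, 6
  row 7: 1, 2, 2, 3, 4, 5, 6, 6, 7
  row 8: 1, 2, 2, 3, 4, 5, 6, 7, 8
  row 9: 1, 2, 3, 4, 5, 6, 7, 8, 9

giving w = (1, 5, 7, 6, 4, 2, 9, 8, 3) via Δ²R.

|D(w)|=15, |Ess(w)|=5:

[(3, 6, 2), (4, 4, 1), (5, 3, 1), (7, 8, 6), (8, 3, 2)]


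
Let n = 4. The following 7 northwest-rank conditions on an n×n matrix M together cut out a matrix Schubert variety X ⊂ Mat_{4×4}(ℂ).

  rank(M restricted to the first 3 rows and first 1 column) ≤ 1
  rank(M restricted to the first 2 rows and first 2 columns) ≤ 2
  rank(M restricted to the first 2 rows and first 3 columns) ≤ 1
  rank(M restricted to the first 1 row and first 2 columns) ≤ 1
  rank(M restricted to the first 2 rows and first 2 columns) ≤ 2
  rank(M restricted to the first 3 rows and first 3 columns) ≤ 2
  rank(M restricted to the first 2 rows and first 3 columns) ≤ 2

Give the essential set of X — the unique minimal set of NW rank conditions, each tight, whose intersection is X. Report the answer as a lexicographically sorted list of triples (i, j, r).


Rank table r_w(4×4) implied by the 7 constraints:

  row 1: 1  1  1  1
  row 2: 1  1  1  2
  row 3: 1  2  2  3
  row 4: 1  2  3  4

so w = (1, 4, 2, 3).

|D(w)|=2, |Ess(w)|=1:

[(2, 3, 1)]


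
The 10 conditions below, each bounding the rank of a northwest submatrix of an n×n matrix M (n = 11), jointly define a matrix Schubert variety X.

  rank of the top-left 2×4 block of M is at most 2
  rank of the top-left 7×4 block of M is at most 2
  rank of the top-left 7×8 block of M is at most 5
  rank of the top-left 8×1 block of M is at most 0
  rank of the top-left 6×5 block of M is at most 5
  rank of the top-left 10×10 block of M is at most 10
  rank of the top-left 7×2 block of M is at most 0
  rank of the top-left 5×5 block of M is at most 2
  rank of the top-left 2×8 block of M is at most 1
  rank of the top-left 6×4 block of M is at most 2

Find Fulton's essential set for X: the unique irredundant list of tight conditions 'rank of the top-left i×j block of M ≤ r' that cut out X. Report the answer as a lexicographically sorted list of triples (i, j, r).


Propagating the 10 rank bounds to every northwest block:

  R[1]: 0, 0, 1, 1, 1, 1, 1, 1, 1, 1, 1
  R[2]: 0, 0, 1, 1, 1, 1, 1, 1, 2, 2, 2
  R[3]: 0, 0, 1, 2, 2, 2, 2, 2, 3, 3, 3
  R[4]: 0, 0, 1, 2, 2, 3, 3, 3, 4, 4, 4
  R[5]: 0, 0, 1, 2, 2, 3, 4, 4, 5, 5, 5
  R[6]: 0, 0, 1, 2, 3, 4, 5, 5, 6, 6, 6
  R[7]: 0, 0, 1, 2, 3, 4, 5, 5, 6, 7, 7
  R[8]: 0, 1, 2, 3, 4, 5, 6, 6, 7, 8, 8
  R[9]: 1, 2, 3, 4, 5, 6, 7, 7, 8, 9, 9
  R[10]: 1, 2, 3, 4, 5, 6, 7, 8, 9, 10, 10
  R[11]: 1, 2, 3, 4, 5, 6, 7, 8, 9, 10, 11

hence w(1..11) = (3, 9, 4, 6, 7, 5, 10, 2, 1, 8, 11).

Rothe diagram D(w) (23 cells), 5 SE-corners (essential conditions):

[(2, 8, 1), (5, 5, 2), (7, 2, 0), (7, 8, 5), (8, 1, 0)]


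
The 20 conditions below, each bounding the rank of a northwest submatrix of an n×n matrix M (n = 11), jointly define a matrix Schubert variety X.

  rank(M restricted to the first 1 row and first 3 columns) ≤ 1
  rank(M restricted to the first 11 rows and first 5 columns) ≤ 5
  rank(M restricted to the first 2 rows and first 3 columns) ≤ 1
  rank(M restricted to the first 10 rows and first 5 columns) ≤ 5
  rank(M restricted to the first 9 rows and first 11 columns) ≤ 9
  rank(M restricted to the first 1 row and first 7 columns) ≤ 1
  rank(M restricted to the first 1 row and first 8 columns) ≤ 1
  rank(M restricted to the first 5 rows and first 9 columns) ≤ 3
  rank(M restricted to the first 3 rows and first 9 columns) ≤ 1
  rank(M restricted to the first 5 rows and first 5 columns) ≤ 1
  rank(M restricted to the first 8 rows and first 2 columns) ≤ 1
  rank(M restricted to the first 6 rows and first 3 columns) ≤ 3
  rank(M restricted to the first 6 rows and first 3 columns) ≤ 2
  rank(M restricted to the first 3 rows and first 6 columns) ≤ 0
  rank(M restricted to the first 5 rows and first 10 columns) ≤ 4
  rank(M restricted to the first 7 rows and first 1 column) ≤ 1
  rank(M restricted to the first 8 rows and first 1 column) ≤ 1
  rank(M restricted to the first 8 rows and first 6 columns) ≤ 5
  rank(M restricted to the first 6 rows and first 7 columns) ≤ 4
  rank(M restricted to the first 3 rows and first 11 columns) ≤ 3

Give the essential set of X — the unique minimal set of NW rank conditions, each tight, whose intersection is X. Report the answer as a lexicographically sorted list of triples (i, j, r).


Computing R[i][j] = min implied NW-rank bound (n=11, 20 conditions):

  i=1: 0, 0, 0, 0, 0, 0, 1, 1, 1, 1, 1
  i=2: 0, 0, 0, 0, 0, 0, 1, 1, 1, 2, 2
  i=3: 0, 0, 0, 0, 0, 0, 1, 1, 1, 2, 3
  i=4: 1, 1, 1, 1, 1, 1, 2, 2, 2, 3, 4
  i=5: 1, 1, 1, 1, 1, 2, 3, 3, 3, 4, 5
  i=6: 1, 1, 2, 2, 2, 3, 4, 4, 4, 5, 6
  i=7: 1, 1, 2, 3, 3, 4, 5, 5, 5, 6, 7
  i=8: 1, 1, 2, 3, 4, 5, 6, 6, 6, 7, 8
  i=9: 1, 2, 3, 4, 5, 6, 7, 7, 7, 8, 9
  i=10: 1, 2, 3, 4, 5, 6, 7, 8, 8, 9, 10
  i=11: 1, 2, 3, 4, 5, 6, 7, 8, 9, 10, 11

second differences of R give the permutation w = (7, 10, 11, 1, 6, 3, 4, 5, 2, 8, 9).

Rothe diagram D(w) (29 cells), 4 SE-corners (essential conditions):

[(3, 6, 0), (3, 9, 1), (5, 5, 1), (8, 2, 1)]


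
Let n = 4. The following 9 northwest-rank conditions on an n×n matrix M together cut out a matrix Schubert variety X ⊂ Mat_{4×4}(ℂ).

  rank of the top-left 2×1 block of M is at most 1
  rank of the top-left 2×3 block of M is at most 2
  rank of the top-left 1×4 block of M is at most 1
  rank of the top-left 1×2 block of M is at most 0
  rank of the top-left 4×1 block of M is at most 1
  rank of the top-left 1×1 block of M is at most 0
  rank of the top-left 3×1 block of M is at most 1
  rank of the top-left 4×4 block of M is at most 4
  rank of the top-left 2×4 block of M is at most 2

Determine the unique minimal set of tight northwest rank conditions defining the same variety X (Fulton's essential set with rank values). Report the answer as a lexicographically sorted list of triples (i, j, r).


Recovering R(i,j) via the rank-extension bound from the 9 conditions:

  R[1]: 0, 0, 1, 1
  R[2]: 1, 1, 2, 2
  R[3]: 1, 2, 3, 3
  R[4]: 1, 2, 3, 4

second differences of R give the permutation w = (3, 1, 2, 4).

|D(w)|=2, |Ess(w)|=1:

[(1, 2, 0)]


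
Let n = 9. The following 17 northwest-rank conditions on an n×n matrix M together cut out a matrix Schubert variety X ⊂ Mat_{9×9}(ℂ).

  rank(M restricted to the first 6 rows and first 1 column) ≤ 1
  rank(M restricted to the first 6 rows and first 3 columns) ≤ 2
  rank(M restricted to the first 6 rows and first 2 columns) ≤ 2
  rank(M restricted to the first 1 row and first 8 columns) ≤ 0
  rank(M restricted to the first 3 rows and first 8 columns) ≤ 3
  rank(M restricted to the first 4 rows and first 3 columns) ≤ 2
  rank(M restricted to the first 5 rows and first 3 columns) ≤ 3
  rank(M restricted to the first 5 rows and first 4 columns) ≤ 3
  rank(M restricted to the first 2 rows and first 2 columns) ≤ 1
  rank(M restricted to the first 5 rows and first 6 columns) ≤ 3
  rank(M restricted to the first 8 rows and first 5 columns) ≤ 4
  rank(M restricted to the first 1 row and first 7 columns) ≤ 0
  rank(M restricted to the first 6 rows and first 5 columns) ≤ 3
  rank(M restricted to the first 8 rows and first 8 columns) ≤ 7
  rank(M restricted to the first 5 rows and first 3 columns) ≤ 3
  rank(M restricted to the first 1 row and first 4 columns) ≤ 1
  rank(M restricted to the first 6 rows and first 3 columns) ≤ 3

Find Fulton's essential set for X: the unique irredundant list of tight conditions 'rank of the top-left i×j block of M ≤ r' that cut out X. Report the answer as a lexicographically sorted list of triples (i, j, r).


Propagating the 17 rank bounds to every northwest block:

  row 1: 0 | 0 | 0 | 0 | 0 | 0 | 0 | 0 | 1
  row 2: 1 | 1 | 1 | 1 | 1 | 1 | 1 | 1 | 2
  row 3: 1 | 2 | 2 | 2 | 2 | 2 | 2 | 2 | 3
  row 4: 1 | 2 | 2 | 3 | 3 | 3 | 3 | 3 | 4
  row 5: 1 | 2 | 2 | 3 | 3 | 3 | 4 | 4 | 5
  row 6: 1 | 2 | 2 | 3 | 3 | 4 | 5 | 5 | 6
  row 7: 1 | 2 | 3 | 4 | 4 | 5 | 6 | 6 | 7
  row 8: 1 | 2 | 3 | 4 | 4 | 5 | 6 | 7 | 8
  row 9: 1 | 2 | 3 | 4 | 5 | 6 | 7 | 8 | 9

second differences of R give the permutation w = (9, 1, 2, 4, 7, 6, 3, 8, 5).

ℓ(w)=15; the 5 essential cells (i,j,r):

[(1, 8, 0), (5, 6, 3), (6, 3, 2), (6, 5, 3), (8, 5, 4)]


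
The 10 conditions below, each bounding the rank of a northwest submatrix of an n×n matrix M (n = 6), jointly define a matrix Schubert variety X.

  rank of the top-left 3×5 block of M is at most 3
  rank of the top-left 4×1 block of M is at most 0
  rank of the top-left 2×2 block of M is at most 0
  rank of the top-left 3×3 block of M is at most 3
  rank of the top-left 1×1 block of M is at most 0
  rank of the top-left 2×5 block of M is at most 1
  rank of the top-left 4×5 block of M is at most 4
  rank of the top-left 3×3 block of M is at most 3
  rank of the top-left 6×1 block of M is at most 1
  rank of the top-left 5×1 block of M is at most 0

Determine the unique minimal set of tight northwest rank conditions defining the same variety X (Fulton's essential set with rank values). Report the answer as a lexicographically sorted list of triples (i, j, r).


Rank table r_w(6×6) implied by the 10 constraints:

  i=1: 0  0  1  1  1  1
  i=2: 0  0  1  1  1  2
  i=3: 0  1  2  2  2  3
  i=4: 0  1  2  3  3  4
  i=5: 0  1  2  3  4  5
  i=6: 1  2  3  4  5  6

the unique w with this rank table is (3, 6, 2, 4, 5, 1).

|D(w)|=9, |Ess(w)|=3:

[(2, 2, 0), (2, 5, 1), (5, 1, 0)]


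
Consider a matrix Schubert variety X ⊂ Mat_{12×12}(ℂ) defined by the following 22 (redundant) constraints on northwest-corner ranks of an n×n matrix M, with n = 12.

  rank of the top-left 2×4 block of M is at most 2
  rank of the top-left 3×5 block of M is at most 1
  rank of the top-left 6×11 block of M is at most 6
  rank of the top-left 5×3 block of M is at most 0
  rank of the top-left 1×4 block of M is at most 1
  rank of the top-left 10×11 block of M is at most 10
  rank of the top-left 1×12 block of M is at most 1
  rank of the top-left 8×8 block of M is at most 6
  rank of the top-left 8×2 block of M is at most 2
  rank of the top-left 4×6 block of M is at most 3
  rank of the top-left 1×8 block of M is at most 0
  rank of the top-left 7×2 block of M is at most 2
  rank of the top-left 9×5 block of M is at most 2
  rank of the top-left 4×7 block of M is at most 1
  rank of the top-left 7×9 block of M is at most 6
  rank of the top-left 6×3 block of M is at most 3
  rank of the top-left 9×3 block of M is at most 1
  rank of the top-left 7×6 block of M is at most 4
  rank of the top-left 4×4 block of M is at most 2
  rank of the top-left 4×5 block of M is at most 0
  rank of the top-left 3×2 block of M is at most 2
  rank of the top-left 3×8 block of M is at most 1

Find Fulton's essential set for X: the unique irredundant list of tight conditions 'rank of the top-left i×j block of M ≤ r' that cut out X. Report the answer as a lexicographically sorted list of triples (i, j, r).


Rank table r_w(12×12) implied by the 22 constraints:

  i=1: 0 | 0 | 0 | 0 | 0 | 0 | 0 | 0 | 1 | 1 | 1 | 1
  i=2: 0 | 0 | 0 | 0 | 0 | 1 | 1 | 1 | 2 | 2 | 2 | 2
  i=3: 0 | 0 | 0 | 0 | 0 | 1 | 1 | 1 | 2 | 3 | 3 | 3
  i=4: 0 | 0 | 0 | 0 | 0 | 1 | 1 | 2 | 3 | 4 | 4 | 4
  i=5: 0 | 0 | 0 | 1 | 1 | 2 | 2 | 3 | 4 | 5 | 5 | 5
  i=6: 1 | 1 | 1 | 2 | 2 | 3 | 3 | 4 | 5 | 6 | 6 | 6
  i=7: 1 | 1 | 1 | 2 | 2 | 3 | 4 | 5 | 6 | 7 | 7 | 7
  i=8: 1 | 1 | 1 | 2 | 2 | 3 | 4 | 5 | 6 | 7 | 8 | 8
  i=9: 1 | 1 | 1 | 2 | 2 | 3 | 4 | 5 | 6 | 7 | 8 | 9
  i=10: 1 | 2 | 2 | 3 | 3 | 4 | 5 | 6 | 7 | 8 | 9 | 10
  i=11: 1 | 2 | 3 | 4 | 4 | 5 | 6 | 7 | 8 | 9 | 10 | 11
  i=12: 1 | 2 | 3 | 4 | 5 | 6 | 7 | 8 | 9 | 10 | 11 | 12

hence w(1..12) = (9, 6, 10, 8, 4, 1, 7, 11, 12, 2, 3, 5).

Fulton essential set (7 of the 38 Rothe cells):

[(1, 8, 0), (3, 8, 1), (4, 5, 0), (4, 7, 1), (5, 3, 0), (9, 3, 1), (9, 5, 2)]


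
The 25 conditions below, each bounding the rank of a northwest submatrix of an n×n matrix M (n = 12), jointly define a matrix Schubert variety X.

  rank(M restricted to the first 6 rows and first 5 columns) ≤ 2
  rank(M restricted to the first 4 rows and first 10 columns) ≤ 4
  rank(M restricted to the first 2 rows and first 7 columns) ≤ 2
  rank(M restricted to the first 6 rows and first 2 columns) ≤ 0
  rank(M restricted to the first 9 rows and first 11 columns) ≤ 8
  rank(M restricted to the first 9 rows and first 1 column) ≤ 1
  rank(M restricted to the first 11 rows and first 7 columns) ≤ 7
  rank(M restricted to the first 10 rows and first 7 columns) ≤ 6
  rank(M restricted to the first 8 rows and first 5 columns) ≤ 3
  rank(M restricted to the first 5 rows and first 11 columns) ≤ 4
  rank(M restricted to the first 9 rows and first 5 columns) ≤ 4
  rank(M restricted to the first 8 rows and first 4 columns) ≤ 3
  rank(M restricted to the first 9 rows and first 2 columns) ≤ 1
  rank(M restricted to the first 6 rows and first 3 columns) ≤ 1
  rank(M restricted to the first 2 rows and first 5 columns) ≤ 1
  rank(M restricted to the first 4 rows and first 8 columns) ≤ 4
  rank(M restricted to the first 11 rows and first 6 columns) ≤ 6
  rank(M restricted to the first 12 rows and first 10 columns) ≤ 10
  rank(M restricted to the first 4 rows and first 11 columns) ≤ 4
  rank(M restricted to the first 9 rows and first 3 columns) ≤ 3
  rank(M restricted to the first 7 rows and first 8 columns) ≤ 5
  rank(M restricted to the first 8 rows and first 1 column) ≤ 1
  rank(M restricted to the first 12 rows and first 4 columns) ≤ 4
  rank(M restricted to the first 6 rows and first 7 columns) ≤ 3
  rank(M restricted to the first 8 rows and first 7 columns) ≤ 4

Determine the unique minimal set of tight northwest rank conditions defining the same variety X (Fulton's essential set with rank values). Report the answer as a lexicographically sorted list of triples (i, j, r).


Computing R[i][j] = min implied NW-rank bound (n=12, 25 conditions):

  0  0  1  1  1  1  1  1  1  1  1  1
  0  0  1  1  1  2  2  2  2  2  2  2
  0  0  1  2  2  3  3  3  3  3  3  3
  0  0  1  2  2  3  3  4  4  4  4  4
  0  0  1  2  2  3  3  4  4  4  4  5
  0  0  1  2  2  3  3  4  5  5  5  6
  1  1  2  3  3  4  4  5  6  6  6  7
  1  1  2  3  3  4  4  5  6  7  7  8
  1  1  2  3  4  5  5  6  7  8  8  9
  1  2  3  4  5  6  6  7  8  9  9  10
  1  2  3  4  5  6  7  8  9  10  10  11
  1  2  3  4  5  6  7  8  9  10  11  12

hence w(1..12) = (3, 6, 4, 8, 12, 9, 1, 10, 5, 2, 7, 11).

Rothe diagram D(w) (27 cells), 8 SE-corners (essential conditions):

[(2, 5, 1), (5, 11, 4), (6, 2, 0), (6, 5, 2), (6, 7, 3), (8, 5, 3), (8, 7, 4), (9, 2, 1)]


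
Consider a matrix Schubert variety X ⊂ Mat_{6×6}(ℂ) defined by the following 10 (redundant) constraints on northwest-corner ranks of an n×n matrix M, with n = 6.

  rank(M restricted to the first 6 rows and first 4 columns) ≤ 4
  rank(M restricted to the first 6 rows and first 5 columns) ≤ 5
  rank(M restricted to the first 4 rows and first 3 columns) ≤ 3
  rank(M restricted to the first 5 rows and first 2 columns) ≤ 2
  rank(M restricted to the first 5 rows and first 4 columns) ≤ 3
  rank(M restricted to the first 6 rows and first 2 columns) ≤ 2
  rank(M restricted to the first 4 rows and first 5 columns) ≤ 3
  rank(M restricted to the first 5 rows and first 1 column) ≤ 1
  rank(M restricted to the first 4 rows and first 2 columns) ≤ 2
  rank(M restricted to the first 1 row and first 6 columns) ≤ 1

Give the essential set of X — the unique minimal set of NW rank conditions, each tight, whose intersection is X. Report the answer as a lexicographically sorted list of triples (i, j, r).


The tightest implied rank at each (i,j), from the 10 conditions:

  R[1]: 1 1 1 1 1 1
  R[2]: 1 2 2 2 2 2
  R[3]: 1 2 3 3 3 3
  R[4]: 1 2 3 3 3 4
  R[5]: 1 2 3 3 4 5
  R[6]: 1 2 3 4 5 6

hence w(1..6) = (1, 2, 3, 6, 5, 4).

ℓ(w)=3; the 2 essential cells (i,j,r):

[(4, 5, 3), (5, 4, 3)]
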